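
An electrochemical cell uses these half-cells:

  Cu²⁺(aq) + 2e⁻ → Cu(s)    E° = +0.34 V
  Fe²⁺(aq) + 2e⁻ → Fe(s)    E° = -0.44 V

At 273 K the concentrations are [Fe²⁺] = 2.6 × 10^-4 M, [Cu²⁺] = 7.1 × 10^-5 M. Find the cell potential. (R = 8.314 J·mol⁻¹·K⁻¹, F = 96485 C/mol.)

0.765 V

The Cu²⁺/Cu couple has the higher reduction potential and acts as the cathode, so E°_cell = +0.34 − (-0.44) = 0.78 V.
Balancing electrons gives n = 2; the reaction quotient is Q = [Fe²⁺]/[Cu²⁺] = 3.66.
E = E° − (RT/nF) ln Q = 0.78 − (8.314×273)/(2×96485) × (1.298) = 0.780 − 0.015 = 0.765 V.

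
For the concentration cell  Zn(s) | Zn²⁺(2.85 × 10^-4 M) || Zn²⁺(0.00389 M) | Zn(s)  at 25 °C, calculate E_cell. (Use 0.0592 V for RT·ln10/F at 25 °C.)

0.034 V

Both half-cells are Zn²⁺/Zn, so E°_cell = 0. The concentrated side is the cathode; the cell reaction moves Zn²⁺ from high to low concentration with n = 2.
Q = [Zn²⁺]_dilute/[Zn²⁺]_conc = 2.85 × 10^-4/0.00389 = 0.0733.
E = 0 − (0.0592/2) log Q = −(0.0592/2)(-1.135) = 0.0336 V.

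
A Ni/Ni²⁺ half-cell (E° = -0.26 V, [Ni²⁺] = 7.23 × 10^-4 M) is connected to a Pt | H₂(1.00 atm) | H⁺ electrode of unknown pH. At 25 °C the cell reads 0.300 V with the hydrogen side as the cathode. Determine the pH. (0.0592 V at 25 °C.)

E°_cell = 0.26 V and n = 2.
log Q = n(E° − E)/0.0592 = 2×(0.26 − 0.300)/0.0592 = -1.351.
With Q = [Ni²⁺]·P(H₂) / [H⁺]^2, solving for [H⁺] gives log[H⁺] = -0.895, so pH = 0.89.

pH = 0.89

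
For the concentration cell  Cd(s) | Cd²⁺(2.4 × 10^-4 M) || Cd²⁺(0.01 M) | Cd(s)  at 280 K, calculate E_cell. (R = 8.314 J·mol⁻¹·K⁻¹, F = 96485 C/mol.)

Both half-cells are Cd²⁺/Cd, so E°_cell = 0. The concentrated side is the cathode; the cell reaction moves Cd²⁺ from high to low concentration with n = 2.
Q = [Cd²⁺]_dilute/[Cd²⁺]_conc = 2.4 × 10^-4/0.01 = 0.0240.
E = 0 − (RT/nF) ln Q = −((8.314×280)/(2×96485))(-3.730) = 0.0450 V.

0.045 V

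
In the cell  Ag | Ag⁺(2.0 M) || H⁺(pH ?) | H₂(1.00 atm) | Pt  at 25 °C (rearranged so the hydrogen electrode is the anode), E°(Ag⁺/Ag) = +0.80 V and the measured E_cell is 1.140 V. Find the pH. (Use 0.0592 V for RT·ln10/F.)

E°_cell = 0.80 V and n = 2.
log Q = n(E° − E)/0.0592 = 2×(0.80 − 1.140)/0.0592 = -11.486.
With Q = [H⁺]^2 / ([Ag⁺]^2·P(H₂)), solving for [H⁺] gives log[H⁺] = -5.442, so pH = 5.44.

pH = 5.44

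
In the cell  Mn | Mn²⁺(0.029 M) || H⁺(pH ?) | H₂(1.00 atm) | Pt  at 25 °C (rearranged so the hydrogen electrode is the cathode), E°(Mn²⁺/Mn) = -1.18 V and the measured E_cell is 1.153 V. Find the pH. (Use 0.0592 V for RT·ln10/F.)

pH = 1.22

E°_cell = 1.18 V and n = 2.
log Q = n(E° − E)/0.0592 = 2×(1.18 − 1.153)/0.0592 = 0.912.
With Q = [Mn²⁺]·P(H₂) / [H⁺]^2, solving for [H⁺] gives log[H⁺] = -1.225, so pH = 1.22.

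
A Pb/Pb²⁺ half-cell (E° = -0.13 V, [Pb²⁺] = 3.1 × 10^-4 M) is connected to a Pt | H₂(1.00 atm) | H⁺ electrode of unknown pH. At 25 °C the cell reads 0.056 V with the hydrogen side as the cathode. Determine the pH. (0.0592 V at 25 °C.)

pH = 3.00

E°_cell = 0.13 V and n = 2.
log Q = n(E° − E)/0.0592 = 2×(0.13 − 0.056)/0.0592 = 2.500.
With Q = [Pb²⁺]·P(H₂) / [H⁺]^2, solving for [H⁺] gives log[H⁺] = -3.004, so pH = 3.00.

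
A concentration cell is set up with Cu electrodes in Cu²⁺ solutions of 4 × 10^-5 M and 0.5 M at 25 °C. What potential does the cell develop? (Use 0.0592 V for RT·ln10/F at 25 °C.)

Both half-cells are Cu²⁺/Cu, so E°_cell = 0. The concentrated side is the cathode; the cell reaction moves Cu²⁺ from high to low concentration with n = 2.
Q = [Cu²⁺]_dilute/[Cu²⁺]_conc = 4 × 10^-5/0.5 = 8 × 10^-5.
E = 0 − (0.0592/2) log Q = −(0.0592/2)(-4.097) = 0.1213 V.

0.12 V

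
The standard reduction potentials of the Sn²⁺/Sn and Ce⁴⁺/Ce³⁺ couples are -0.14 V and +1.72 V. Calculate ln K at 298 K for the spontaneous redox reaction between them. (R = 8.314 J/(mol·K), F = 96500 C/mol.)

E°_cell = +1.72 − (-0.14) = 1.86 V, with n = 2 electrons transferred.
At equilibrium E = 0, so the Nernst equation gives ln K = nFE°/RT = (2)(96500)(1.86)/((8.314)(298)) = 144.89.

ln K = 144.9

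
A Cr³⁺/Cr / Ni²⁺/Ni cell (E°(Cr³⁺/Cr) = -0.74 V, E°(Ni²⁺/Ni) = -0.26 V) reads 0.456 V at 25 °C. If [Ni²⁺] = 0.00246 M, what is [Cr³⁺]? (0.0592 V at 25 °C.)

0.002 M

From the Nernst equation, log Q = n(E° − E)/0.0592 = 6(0.48 − 0.456)/0.0592 = 2.432, so Q = 271.
With Q = [Cr³⁺]^2/[Ni²⁺]^3 and the known concentrations, [Cr³⁺]^2 in the numerator gives [Cr³⁺] = 0.002 M.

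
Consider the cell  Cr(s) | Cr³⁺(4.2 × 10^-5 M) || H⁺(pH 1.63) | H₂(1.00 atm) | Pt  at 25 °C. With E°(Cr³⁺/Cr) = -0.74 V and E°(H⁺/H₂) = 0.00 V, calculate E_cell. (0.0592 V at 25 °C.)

The hydrogen couple is the cathode, so E°_cell = 0.74 V; n = 6.
[H⁺] = 10^(−1.63) = 0.023 M, and Q = [Cr³⁺]^2·P(H₂)^3 / [H⁺]^6 = 10.6.
E = E° − (0.0592/6) log Q = 0.74 − (0.0592/6)(1.026) = 0.730 V.

0.73 V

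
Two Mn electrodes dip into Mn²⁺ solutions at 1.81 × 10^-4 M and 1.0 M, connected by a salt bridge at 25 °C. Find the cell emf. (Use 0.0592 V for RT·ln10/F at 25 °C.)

Both half-cells are Mn²⁺/Mn, so E°_cell = 0. The concentrated side is the cathode; the cell reaction moves Mn²⁺ from high to low concentration with n = 2.
Q = [Mn²⁺]_dilute/[Mn²⁺]_conc = 1.81 × 10^-4/1.0 = 1.81 × 10^-4.
E = 0 − (0.0592/2) log Q = −(0.0592/2)(-3.742) = 0.1108 V.

0.11 V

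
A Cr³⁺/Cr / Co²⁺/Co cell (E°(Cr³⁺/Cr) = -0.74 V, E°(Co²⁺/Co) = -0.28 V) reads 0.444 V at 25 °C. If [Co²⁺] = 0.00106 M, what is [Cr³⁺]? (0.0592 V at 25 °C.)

From the Nernst equation, log Q = n(E° − E)/0.0592 = 6(0.46 − 0.444)/0.0592 = 1.622, so Q = 41.8.
With Q = [Cr³⁺]^2/[Co²⁺]^3 and the known concentrations, [Cr³⁺]^2 in the numerator gives [Cr³⁺] = 2.2 × 10^-4 M.

2.2 × 10^-4 M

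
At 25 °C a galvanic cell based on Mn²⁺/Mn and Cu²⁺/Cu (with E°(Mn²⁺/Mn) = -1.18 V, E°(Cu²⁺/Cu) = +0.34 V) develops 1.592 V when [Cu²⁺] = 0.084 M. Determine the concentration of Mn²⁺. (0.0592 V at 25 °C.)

3.1 × 10^-4 M

From the Nernst equation, log Q = n(E° − E)/0.0592 = 2(1.52 − 1.592)/0.0592 = -2.432, so Q = 0.00369.
With Q = [Mn²⁺]/[Cu²⁺] and the known concentrations, [Mn²⁺] in the numerator gives [Mn²⁺] = 3.1 × 10^-4 M.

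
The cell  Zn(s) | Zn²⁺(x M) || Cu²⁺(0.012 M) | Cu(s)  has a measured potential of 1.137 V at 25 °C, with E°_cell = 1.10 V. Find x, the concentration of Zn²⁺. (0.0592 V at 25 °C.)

6.7 × 10^-4 M

From the Nernst equation, log Q = n(E° − E)/0.0592 = 2(1.10 − 1.137)/0.0592 = -1.250, so Q = 0.0562.
With Q = [Zn²⁺]/[Cu²⁺] and the known concentrations, [Zn²⁺] in the numerator gives [Zn²⁺] = 6.7 × 10^-4 M.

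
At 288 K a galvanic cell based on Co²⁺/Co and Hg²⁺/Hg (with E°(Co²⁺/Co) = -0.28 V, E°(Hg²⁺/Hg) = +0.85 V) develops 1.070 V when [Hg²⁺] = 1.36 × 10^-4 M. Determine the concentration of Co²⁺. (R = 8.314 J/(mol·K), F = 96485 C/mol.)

From the Nernst equation, ln Q = nF(E° − E)/RT = 2×96485×(1.13 − 1.070)/(8.314×288) = 4.835, so Q = 126.
With Q = [Co²⁺]/[Hg²⁺] and the known concentrations, [Co²⁺] in the numerator gives [Co²⁺] = 0.017 M.

0.017 M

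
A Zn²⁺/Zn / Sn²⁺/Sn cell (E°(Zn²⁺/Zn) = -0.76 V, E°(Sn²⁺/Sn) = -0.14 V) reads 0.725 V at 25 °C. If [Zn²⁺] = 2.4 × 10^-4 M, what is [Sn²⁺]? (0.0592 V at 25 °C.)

From the Nernst equation, log Q = n(E° − E)/0.0592 = 2(0.62 − 0.725)/0.0592 = -3.547, so Q = 2.84 × 10^-4.
With Q = [Zn²⁺]/[Sn²⁺] and the known concentrations, [Sn²⁺] in the denominator gives [Sn²⁺] = 0.85 M.

0.85 M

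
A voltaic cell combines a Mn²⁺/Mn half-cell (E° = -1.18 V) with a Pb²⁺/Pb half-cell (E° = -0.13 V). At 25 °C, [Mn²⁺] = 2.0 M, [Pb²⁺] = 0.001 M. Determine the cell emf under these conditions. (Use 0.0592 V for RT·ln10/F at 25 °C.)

The Pb²⁺/Pb couple has the higher reduction potential and acts as the cathode, so E°_cell = -0.13 − (-1.18) = 1.05 V.
Balancing electrons gives n = 2; the reaction quotient is Q = [Mn²⁺]/[Pb²⁺] = 2000.
At 25 °C, E = E° − (0.0592/n) log Q = 1.05 − (0.0592/2)(3.301) = 1.050 − 0.098 = 0.952 V.

0.952 V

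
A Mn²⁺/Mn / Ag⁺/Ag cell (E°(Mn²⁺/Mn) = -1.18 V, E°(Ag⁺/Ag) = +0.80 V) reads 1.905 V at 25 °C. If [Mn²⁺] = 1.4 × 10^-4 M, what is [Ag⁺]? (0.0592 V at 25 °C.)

From the Nernst equation, log Q = n(E° − E)/0.0592 = 2(1.98 − 1.905)/0.0592 = 2.534, so Q = 342.
With Q = [Mn²⁺]/[Ag⁺]^2 and the known concentrations, [Ag⁺]^2 in the denominator gives [Ag⁺] = 6.4 × 10^-4 M.

6.4 × 10^-4 M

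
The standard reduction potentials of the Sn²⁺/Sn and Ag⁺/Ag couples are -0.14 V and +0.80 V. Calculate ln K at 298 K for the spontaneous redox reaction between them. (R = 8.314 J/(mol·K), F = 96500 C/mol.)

E°_cell = +0.80 − (-0.14) = 0.94 V, with n = 2 electrons transferred.
At equilibrium E = 0, so the Nernst equation gives ln K = nFE°/RT = (2)(96500)(0.94)/((8.314)(298)) = 73.22.

ln K = 73.2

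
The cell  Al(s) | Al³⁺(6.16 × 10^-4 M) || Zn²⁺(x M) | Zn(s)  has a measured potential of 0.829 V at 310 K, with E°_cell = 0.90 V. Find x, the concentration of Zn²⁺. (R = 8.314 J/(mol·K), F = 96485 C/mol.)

From the Nernst equation, ln Q = nF(E° − E)/RT = 6×96485×(0.90 − 0.829)/(8.314×310) = 15.948, so Q = 8.43 × 10^6.
With Q = [Al³⁺]^2/[Zn²⁺]^3 and the known concentrations, [Zn²⁺]^3 in the denominator gives [Zn²⁺] = 3.6 × 10^-5 M.

3.6 × 10^-5 M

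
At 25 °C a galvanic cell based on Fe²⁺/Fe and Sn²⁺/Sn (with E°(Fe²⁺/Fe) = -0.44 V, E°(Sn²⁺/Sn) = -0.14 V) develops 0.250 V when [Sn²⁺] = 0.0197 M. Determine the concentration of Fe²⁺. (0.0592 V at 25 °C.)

0.96 M

From the Nernst equation, log Q = n(E° − E)/0.0592 = 2(0.30 − 0.250)/0.0592 = 1.689, so Q = 48.9.
With Q = [Fe²⁺]/[Sn²⁺] and the known concentrations, [Fe²⁺] in the numerator gives [Fe²⁺] = 0.96 M.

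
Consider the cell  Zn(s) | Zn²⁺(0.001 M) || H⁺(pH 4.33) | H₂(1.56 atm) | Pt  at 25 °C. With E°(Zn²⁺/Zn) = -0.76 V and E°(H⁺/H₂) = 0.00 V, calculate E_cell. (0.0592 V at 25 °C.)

0.59 V

The hydrogen couple is the cathode, so E°_cell = 0.76 V; n = 2.
[H⁺] = 10^(−4.33) = 4.7 × 10^-5 M, and Q = [Zn²⁺]·P(H₂) / [H⁺]^2 = 7.13 × 10^5.
E = E° − (0.0592/2) log Q = 0.76 − (0.0592/2)(5.853) = 0.587 V.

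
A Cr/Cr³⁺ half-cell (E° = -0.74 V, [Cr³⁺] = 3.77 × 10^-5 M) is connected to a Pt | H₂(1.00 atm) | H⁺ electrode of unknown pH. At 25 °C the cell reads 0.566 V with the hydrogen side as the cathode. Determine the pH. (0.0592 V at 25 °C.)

E°_cell = 0.74 V and n = 6.
log Q = n(E° − E)/0.0592 = 6×(0.74 − 0.566)/0.0592 = 17.635.
With Q = [Cr³⁺]^2·P(H₂)^3 / [H⁺]^6, solving for [H⁺] gives log[H⁺] = -4.414, so pH = 4.41.

pH = 4.41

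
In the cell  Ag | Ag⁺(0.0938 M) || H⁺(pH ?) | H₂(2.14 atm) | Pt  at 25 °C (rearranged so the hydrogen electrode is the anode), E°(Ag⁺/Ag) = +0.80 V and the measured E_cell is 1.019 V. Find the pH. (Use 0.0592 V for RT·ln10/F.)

pH = 4.56

E°_cell = 0.80 V and n = 2.
log Q = n(E° − E)/0.0592 = 2×(0.80 − 1.019)/0.0592 = -7.399.
With Q = [H⁺]^2 / ([Ag⁺]^2·P(H₂)), solving for [H⁺] gives log[H⁺] = -4.562, so pH = 4.56.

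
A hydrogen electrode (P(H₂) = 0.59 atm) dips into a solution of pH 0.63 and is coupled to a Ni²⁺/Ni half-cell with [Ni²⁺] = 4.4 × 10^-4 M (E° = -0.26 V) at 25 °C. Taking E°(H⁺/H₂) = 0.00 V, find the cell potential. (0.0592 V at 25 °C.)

0.33 V

The hydrogen couple is the cathode, so E°_cell = 0.26 V; n = 2.
[H⁺] = 10^(−0.63) = 0.23 M, and Q = [Ni²⁺]·P(H₂) / [H⁺]^2 = 0.00472.
E = E° − (0.0592/2) log Q = 0.26 − (0.0592/2)(-2.326) = 0.329 V.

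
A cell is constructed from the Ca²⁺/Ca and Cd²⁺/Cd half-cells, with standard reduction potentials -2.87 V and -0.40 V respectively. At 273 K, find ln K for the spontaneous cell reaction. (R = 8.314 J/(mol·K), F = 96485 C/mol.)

E°_cell = -0.40 − (-2.87) = 2.47 V, with n = 2 electrons transferred.
At equilibrium E = 0, so the Nernst equation gives ln K = nFE°/RT = (2)(96485)(2.47)/((8.314)(273)) = 210.00.

ln K = 210.0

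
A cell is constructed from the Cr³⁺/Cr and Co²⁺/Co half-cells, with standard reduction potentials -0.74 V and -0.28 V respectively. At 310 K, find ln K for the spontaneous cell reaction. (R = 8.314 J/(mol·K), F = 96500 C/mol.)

E°_cell = -0.28 − (-0.74) = 0.46 V, with n = 6 electrons transferred.
At equilibrium E = 0, so the Nernst equation gives ln K = nFE°/RT = (6)(96500)(0.46)/((8.314)(310)) = 103.34.

ln K = 103.3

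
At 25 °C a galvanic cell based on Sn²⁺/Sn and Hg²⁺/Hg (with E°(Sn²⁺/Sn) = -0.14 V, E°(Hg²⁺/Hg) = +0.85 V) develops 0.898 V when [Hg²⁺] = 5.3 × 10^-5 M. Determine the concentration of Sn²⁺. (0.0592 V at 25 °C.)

0.068 M

From the Nernst equation, log Q = n(E° − E)/0.0592 = 2(0.99 − 0.898)/0.0592 = 3.108, so Q = 1280.
With Q = [Sn²⁺]/[Hg²⁺] and the known concentrations, [Sn²⁺] in the numerator gives [Sn²⁺] = 0.068 M.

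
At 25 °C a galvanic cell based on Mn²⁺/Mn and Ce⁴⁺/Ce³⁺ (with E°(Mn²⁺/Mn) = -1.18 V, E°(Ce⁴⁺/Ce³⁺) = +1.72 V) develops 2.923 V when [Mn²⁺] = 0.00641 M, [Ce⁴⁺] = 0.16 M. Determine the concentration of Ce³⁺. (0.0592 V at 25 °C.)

From the Nernst equation, log Q = n(E° − E)/0.0592 = 2(2.90 − 2.923)/0.0592 = -0.777, so Q = 0.167.
With Q = [Mn²⁺]·[Ce³⁺]^2/[Ce⁴⁺]^2 and the known concentrations, [Ce³⁺]^2 in the numerator gives [Ce³⁺] = 0.82 M.

0.82 M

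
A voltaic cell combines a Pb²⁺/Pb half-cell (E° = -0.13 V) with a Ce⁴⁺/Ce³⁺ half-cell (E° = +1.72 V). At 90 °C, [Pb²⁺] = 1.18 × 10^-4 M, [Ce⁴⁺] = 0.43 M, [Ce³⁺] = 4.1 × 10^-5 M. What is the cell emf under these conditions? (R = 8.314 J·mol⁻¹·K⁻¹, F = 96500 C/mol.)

2.28 V

The Ce⁴⁺/Ce³⁺ couple has the higher reduction potential and acts as the cathode, so E°_cell = +1.72 − (-0.13) = 1.85 V.
Balancing electrons gives n = 2; the reaction quotient is Q = [Pb²⁺]·[Ce³⁺]^2/[Ce⁴⁺]^2 = 1.07 × 10^-12.
E = E° − (RT/nF) ln Q = 1.85 − (8.314×363)/(2×96500) × (-27.561) = 1.850 + 0.431 = 2.281 V.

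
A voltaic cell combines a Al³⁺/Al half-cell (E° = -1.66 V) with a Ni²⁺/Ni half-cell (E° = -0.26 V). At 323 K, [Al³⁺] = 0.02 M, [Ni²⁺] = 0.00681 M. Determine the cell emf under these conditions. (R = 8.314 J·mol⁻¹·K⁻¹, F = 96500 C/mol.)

1.37 V

The Ni²⁺/Ni couple has the higher reduction potential and acts as the cathode, so E°_cell = -0.26 − (-1.66) = 1.40 V.
Balancing electrons gives n = 6; the reaction quotient is Q = [Al³⁺]^2/[Ni²⁺]^3 = 1270.
E = E° − (RT/nF) ln Q = 1.40 − (8.314×323)/(6×96500) × (7.144) = 1.400 − 0.033 = 1.367 V.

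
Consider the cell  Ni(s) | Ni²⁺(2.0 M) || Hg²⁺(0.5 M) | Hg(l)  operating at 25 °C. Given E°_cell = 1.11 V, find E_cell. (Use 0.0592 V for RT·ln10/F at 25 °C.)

1.09 V

Balancing electrons gives n = 2; the reaction quotient is Q = [Ni²⁺]/[Hg²⁺] = 4.00.
At 25 °C, E = E° − (0.0592/n) log Q = 1.11 − (0.0592/2)(0.602) = 1.110 − 0.018 = 1.092 V.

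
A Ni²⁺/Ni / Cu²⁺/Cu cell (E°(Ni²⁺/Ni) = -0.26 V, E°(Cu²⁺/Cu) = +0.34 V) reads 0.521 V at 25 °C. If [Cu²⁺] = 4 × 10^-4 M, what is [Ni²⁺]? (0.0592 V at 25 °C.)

0.19 M

From the Nernst equation, log Q = n(E° − E)/0.0592 = 2(0.60 − 0.521)/0.0592 = 2.669, so Q = 467.
With Q = [Ni²⁺]/[Cu²⁺] and the known concentrations, [Ni²⁺] in the numerator gives [Ni²⁺] = 0.19 M.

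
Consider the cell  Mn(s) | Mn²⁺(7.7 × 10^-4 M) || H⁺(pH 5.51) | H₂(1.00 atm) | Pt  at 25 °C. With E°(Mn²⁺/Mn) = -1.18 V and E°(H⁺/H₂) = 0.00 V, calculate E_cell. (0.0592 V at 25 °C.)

0.95 V

The hydrogen couple is the cathode, so E°_cell = 1.18 V; n = 2.
[H⁺] = 10^(−5.51) = 3.1 × 10^-6 M, and Q = [Mn²⁺]·P(H₂) / [H⁺]^2 = 8.06 × 10^7.
E = E° − (0.0592/2) log Q = 1.18 − (0.0592/2)(7.906) = 0.946 V.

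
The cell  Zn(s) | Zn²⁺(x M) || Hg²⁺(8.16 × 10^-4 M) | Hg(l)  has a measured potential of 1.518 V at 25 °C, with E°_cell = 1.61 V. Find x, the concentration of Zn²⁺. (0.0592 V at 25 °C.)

1.0 M

From the Nernst equation, log Q = n(E° − E)/0.0592 = 2(1.61 − 1.518)/0.0592 = 3.108, so Q = 1280.
With Q = [Zn²⁺]/[Hg²⁺] and the known concentrations, [Zn²⁺] in the numerator gives [Zn²⁺] = 1.0 M.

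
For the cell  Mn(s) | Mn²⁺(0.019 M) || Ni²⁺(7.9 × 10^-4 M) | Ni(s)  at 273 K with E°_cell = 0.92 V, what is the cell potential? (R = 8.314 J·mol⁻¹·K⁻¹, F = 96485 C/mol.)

Balancing electrons gives n = 2; the reaction quotient is Q = [Mn²⁺]/[Ni²⁺] = 24.1.
E = E° − (RT/nF) ln Q = 0.92 − (8.314×273)/(2×96485) × (3.180) = 0.920 − 0.037 = 0.883 V.

0.883 V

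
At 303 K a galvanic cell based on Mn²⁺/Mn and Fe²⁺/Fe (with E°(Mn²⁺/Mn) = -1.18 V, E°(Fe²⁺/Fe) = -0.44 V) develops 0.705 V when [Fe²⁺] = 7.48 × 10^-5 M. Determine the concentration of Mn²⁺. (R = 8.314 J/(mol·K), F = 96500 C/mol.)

0.0011 M

From the Nernst equation, ln Q = nF(E° − E)/RT = 2×96500×(0.74 − 0.705)/(8.314×303) = 2.681, so Q = 14.6.
With Q = [Mn²⁺]/[Fe²⁺] and the known concentrations, [Mn²⁺] in the numerator gives [Mn²⁺] = 0.0011 M.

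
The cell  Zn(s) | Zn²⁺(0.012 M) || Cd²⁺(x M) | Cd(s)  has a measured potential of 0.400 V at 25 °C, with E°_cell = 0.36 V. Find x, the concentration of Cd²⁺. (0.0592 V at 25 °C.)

From the Nernst equation, log Q = n(E° − E)/0.0592 = 2(0.36 − 0.400)/0.0592 = -1.351, so Q = 0.0445.
With Q = [Zn²⁺]/[Cd²⁺] and the known concentrations, [Cd²⁺] in the denominator gives [Cd²⁺] = 0.27 M.

0.27 M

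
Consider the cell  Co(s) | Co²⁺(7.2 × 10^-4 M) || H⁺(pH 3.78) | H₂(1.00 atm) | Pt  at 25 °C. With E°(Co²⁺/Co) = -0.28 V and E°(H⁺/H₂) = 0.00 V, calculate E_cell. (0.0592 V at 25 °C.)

0.15 V

The hydrogen couple is the cathode, so E°_cell = 0.28 V; n = 2.
[H⁺] = 10^(−3.78) = 1.7 × 10^-4 M, and Q = [Co²⁺]·P(H₂) / [H⁺]^2 = 2.61 × 10^4.
E = E° − (0.0592/2) log Q = 0.28 − (0.0592/2)(4.417) = 0.149 V.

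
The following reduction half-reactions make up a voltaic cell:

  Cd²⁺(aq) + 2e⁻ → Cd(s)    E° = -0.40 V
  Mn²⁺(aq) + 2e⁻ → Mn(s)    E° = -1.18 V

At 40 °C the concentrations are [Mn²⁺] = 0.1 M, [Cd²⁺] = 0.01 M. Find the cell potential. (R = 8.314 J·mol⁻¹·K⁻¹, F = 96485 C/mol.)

0.749 V

The Cd²⁺/Cd couple has the higher reduction potential and acts as the cathode, so E°_cell = -0.40 − (-1.18) = 0.78 V.
Balancing electrons gives n = 2; the reaction quotient is Q = [Mn²⁺]/[Cd²⁺] = 10.0.
E = E° − (RT/nF) ln Q = 0.78 − (8.314×313)/(2×96485) × (2.303) = 0.780 − 0.031 = 0.749 V.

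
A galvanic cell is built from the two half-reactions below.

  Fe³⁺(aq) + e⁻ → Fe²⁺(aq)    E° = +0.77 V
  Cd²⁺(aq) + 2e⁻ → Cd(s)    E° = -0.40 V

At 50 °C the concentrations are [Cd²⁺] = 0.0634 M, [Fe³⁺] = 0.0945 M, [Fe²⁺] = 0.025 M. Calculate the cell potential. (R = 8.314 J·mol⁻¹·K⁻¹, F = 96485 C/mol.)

1.25 V

The Fe³⁺/Fe²⁺ couple has the higher reduction potential and acts as the cathode, so E°_cell = +0.77 − (-0.40) = 1.17 V.
Balancing electrons gives n = 2; the reaction quotient is Q = [Cd²⁺]·[Fe²⁺]^2/[Fe³⁺]^2 = 0.00444.
E = E° − (RT/nF) ln Q = 1.17 − (8.314×323)/(2×96485) × (-5.418) = 1.170 + 0.075 = 1.245 V.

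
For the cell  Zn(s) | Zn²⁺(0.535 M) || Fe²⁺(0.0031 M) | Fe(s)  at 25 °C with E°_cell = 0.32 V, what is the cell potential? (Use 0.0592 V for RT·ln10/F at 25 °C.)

0.254 V

Balancing electrons gives n = 2; the reaction quotient is Q = [Zn²⁺]/[Fe²⁺] = 173.
At 25 °C, E = E° − (0.0592/n) log Q = 0.32 − (0.0592/2)(2.237) = 0.320 − 0.066 = 0.254 V.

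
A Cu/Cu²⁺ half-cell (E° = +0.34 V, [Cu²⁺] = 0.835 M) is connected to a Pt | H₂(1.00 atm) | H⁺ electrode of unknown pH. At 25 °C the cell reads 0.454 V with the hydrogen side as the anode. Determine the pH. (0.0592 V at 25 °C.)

pH = 1.96

E°_cell = 0.34 V and n = 2.
log Q = n(E° − E)/0.0592 = 2×(0.34 − 0.454)/0.0592 = -3.851.
With Q = [H⁺]^2 / ([Cu²⁺]·P(H₂)), solving for [H⁺] gives log[H⁺] = -1.965, so pH = 1.96.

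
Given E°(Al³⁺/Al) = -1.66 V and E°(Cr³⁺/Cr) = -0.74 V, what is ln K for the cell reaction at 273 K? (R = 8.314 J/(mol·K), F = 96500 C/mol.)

E°_cell = -0.74 − (-1.66) = 0.92 V, with n = 3 electrons transferred.
At equilibrium E = 0, so the Nernst equation gives ln K = nFE°/RT = (3)(96500)(0.92)/((8.314)(273)) = 117.34.

ln K = 117.3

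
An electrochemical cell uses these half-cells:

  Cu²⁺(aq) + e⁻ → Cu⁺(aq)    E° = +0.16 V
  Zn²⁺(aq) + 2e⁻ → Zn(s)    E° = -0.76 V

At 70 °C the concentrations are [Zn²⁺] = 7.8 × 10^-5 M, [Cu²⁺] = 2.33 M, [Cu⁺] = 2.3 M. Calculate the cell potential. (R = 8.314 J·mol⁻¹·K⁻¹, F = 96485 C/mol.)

The Cu²⁺/Cu⁺ couple has the higher reduction potential and acts as the cathode, so E°_cell = +0.16 − (-0.76) = 0.92 V.
Balancing electrons gives n = 2; the reaction quotient is Q = [Zn²⁺]·[Cu⁺]^2/[Cu²⁺]^2 = 7.6 × 10^-5.
E = E° − (RT/nF) ln Q = 0.92 − (8.314×343)/(2×96485) × (-9.485) = 0.920 + 0.140 = 1.060 V.

1.06 V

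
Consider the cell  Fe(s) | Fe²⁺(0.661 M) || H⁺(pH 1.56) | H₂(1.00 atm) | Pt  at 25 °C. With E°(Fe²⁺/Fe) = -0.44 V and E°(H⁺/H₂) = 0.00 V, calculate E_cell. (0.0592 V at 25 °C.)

0.35 V

The hydrogen couple is the cathode, so E°_cell = 0.44 V; n = 2.
[H⁺] = 10^(−1.56) = 0.028 M, and Q = [Fe²⁺]·P(H₂) / [H⁺]^2 = 871.
E = E° − (0.0592/2) log Q = 0.44 − (0.0592/2)(2.940) = 0.353 V.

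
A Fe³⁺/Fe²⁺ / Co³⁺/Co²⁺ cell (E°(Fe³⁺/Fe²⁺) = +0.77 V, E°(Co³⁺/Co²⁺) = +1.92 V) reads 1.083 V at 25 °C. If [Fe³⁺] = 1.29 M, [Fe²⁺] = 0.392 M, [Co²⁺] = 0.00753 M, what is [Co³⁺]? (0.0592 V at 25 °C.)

0.0018 M

From the Nernst equation, log Q = n(E° − E)/0.0592 = 1(1.15 − 1.083)/0.0592 = 1.132, so Q = 13.5.
With Q = [Fe³⁺]·[Co²⁺]/([Fe²⁺]·[Co³⁺]) and the known concentrations, [Co³⁺] in the denominator gives [Co³⁺] = 0.0018 M.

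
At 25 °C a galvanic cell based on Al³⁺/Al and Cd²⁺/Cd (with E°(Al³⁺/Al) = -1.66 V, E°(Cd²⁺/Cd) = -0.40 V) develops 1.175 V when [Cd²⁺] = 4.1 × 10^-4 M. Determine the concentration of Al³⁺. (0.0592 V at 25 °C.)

0.17 M

From the Nernst equation, log Q = n(E° − E)/0.0592 = 6(1.26 − 1.175)/0.0592 = 8.615, so Q = 4.12 × 10^8.
With Q = [Al³⁺]^2/[Cd²⁺]^3 and the known concentrations, [Al³⁺]^2 in the numerator gives [Al³⁺] = 0.17 M.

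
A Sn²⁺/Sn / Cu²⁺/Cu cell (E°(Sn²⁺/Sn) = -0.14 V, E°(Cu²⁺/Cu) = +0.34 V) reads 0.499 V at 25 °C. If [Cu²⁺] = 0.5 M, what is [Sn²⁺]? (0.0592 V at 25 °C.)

From the Nernst equation, log Q = n(E° − E)/0.0592 = 2(0.48 − 0.499)/0.0592 = -0.642, so Q = 0.228.
With Q = [Sn²⁺]/[Cu²⁺] and the known concentrations, [Sn²⁺] in the numerator gives [Sn²⁺] = 0.11 M.

0.11 M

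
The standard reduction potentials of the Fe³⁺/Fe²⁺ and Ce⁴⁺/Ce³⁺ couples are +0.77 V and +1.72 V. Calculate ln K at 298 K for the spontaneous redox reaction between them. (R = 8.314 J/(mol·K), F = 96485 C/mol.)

ln K = 37.0

E°_cell = +1.72 − (+0.77) = 0.95 V, with n = 1 electron transferred.
At equilibrium E = 0, so the Nernst equation gives ln K = nFE°/RT = (1)(96485)(0.95)/((8.314)(298)) = 37.00.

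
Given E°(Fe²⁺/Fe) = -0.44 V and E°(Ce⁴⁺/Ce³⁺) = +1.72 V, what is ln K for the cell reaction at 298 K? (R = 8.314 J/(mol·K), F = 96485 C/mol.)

E°_cell = +1.72 − (-0.44) = 2.16 V, with n = 2 electrons transferred.
At equilibrium E = 0, so the Nernst equation gives ln K = nFE°/RT = (2)(96485)(2.16)/((8.314)(298)) = 168.24.

ln K = 168.2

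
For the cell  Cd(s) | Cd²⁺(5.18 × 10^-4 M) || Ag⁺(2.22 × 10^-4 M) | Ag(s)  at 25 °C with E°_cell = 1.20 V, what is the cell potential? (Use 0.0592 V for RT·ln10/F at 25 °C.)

1.08 V

Balancing electrons gives n = 2; the reaction quotient is Q = [Cd²⁺]/[Ag⁺]^2 = 1.05 × 10^4.
At 25 °C, E = E° − (0.0592/n) log Q = 1.20 − (0.0592/2)(4.022) = 1.200 − 0.119 = 1.081 V.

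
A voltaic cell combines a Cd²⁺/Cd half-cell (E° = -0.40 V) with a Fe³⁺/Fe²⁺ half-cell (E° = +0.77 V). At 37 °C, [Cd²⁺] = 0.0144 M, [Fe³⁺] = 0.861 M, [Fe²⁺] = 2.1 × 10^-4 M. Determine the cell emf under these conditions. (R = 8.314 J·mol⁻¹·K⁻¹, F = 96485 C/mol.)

The Fe³⁺/Fe²⁺ couple has the higher reduction potential and acts as the cathode, so E°_cell = +0.77 − (-0.40) = 1.17 V.
Balancing electrons gives n = 2; the reaction quotient is Q = [Cd²⁺]·[Fe²⁺]^2/[Fe³⁺]^2 = 8.57 × 10^-10.
E = E° − (RT/nF) ln Q = 1.17 − (8.314×310)/(2×96485) × (-20.878) = 1.170 + 0.279 = 1.449 V.

1.45 V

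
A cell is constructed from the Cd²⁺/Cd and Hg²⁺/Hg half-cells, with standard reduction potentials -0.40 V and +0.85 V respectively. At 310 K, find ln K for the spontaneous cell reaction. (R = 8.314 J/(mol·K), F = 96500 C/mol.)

ln K = 93.6

E°_cell = +0.85 − (-0.40) = 1.25 V, with n = 2 electrons transferred.
At equilibrium E = 0, so the Nernst equation gives ln K = nFE°/RT = (2)(96500)(1.25)/((8.314)(310)) = 93.60.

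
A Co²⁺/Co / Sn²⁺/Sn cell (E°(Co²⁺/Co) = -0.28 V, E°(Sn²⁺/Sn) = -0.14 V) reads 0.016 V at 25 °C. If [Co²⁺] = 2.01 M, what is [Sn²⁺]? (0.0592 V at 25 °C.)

1.3 × 10^-4 M

From the Nernst equation, log Q = n(E° − E)/0.0592 = 2(0.14 − 0.016)/0.0592 = 4.189, so Q = 1.55 × 10^4.
With Q = [Co²⁺]/[Sn²⁺] and the known concentrations, [Sn²⁺] in the denominator gives [Sn²⁺] = 1.3 × 10^-4 M.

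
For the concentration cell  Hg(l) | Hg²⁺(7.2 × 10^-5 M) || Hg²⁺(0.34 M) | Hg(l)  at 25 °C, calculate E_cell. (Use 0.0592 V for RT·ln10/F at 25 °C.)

0.11 V

Both half-cells are Hg²⁺/Hg, so E°_cell = 0. The concentrated side is the cathode; the cell reaction moves Hg²⁺ from high to low concentration with n = 2.
Q = [Hg²⁺]_dilute/[Hg²⁺]_conc = 7.2 × 10^-5/0.34 = 2.12 × 10^-4.
E = 0 − (0.0592/2) log Q = −(0.0592/2)(-3.674) = 0.1088 V.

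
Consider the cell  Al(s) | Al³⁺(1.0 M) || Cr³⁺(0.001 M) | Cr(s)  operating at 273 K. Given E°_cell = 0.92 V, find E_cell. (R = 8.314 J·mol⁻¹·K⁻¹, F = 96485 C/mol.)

0.866 V

Balancing electrons gives n = 3; the reaction quotient is Q = [Al³⁺]/[Cr³⁺] = 1000.
E = E° − (RT/nF) ln Q = 0.92 − (8.314×273)/(3×96485) × (6.908) = 0.920 − 0.054 = 0.866 V.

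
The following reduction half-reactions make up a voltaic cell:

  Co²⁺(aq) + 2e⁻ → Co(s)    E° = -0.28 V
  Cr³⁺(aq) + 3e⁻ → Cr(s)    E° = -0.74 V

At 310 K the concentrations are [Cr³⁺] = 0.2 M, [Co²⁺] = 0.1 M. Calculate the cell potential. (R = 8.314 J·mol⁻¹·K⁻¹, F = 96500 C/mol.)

0.444 V

The Co²⁺/Co couple has the higher reduction potential and acts as the cathode, so E°_cell = -0.28 − (-0.74) = 0.46 V.
Balancing electrons gives n = 6; the reaction quotient is Q = [Cr³⁺]^2/[Co²⁺]^3 = 40.0.
E = E° − (RT/nF) ln Q = 0.46 − (8.314×310)/(6×96500) × (3.689) = 0.460 − 0.016 = 0.444 V.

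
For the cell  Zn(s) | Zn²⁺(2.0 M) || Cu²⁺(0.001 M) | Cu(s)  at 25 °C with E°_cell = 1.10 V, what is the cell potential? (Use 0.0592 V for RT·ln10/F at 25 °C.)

1.00 V

Balancing electrons gives n = 2; the reaction quotient is Q = [Zn²⁺]/[Cu²⁺] = 2000.
At 25 °C, E = E° − (0.0592/n) log Q = 1.10 − (0.0592/2)(3.301) = 1.100 − 0.098 = 1.002 V.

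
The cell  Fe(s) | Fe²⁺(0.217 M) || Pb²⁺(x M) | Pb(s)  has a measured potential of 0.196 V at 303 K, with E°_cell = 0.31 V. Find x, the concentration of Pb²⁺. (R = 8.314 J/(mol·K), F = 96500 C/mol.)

3.5 × 10^-5 M

From the Nernst equation, ln Q = nF(E° − E)/RT = 2×96500×(0.31 − 0.196)/(8.314×303) = 8.734, so Q = 6210.
With Q = [Fe²⁺]/[Pb²⁺] and the known concentrations, [Pb²⁺] in the denominator gives [Pb²⁺] = 3.5 × 10^-5 M.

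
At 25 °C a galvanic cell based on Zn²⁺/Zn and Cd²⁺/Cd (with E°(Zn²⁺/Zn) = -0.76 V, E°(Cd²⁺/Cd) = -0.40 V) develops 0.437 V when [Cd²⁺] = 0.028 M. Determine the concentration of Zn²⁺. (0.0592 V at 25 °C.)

From the Nernst equation, log Q = n(E° − E)/0.0592 = 2(0.36 − 0.437)/0.0592 = -2.601, so Q = 0.00250.
With Q = [Zn²⁺]/[Cd²⁺] and the known concentrations, [Zn²⁺] in the numerator gives [Zn²⁺] = 7 × 10^-5 M.

7 × 10^-5 M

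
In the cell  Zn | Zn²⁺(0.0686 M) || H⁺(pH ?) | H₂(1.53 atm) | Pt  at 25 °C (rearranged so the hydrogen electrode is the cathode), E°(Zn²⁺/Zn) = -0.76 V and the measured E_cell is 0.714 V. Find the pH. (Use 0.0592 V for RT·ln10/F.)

pH = 1.27

E°_cell = 0.76 V and n = 2.
log Q = n(E° − E)/0.0592 = 2×(0.76 − 0.714)/0.0592 = 1.554.
With Q = [Zn²⁺]·P(H₂) / [H⁺]^2, solving for [H⁺] gives log[H⁺] = -1.267, so pH = 1.27.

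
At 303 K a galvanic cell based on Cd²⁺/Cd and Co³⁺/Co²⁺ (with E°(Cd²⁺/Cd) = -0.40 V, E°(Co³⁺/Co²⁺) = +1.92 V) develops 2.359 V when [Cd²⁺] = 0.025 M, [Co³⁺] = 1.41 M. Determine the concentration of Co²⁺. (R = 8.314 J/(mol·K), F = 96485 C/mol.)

2.0 M

From the Nernst equation, ln Q = nF(E° − E)/RT = 2×96485×(2.32 − 2.359)/(8.314×303) = -2.987, so Q = 0.0504.
With Q = [Cd²⁺]·[Co²⁺]^2/[Co³⁺]^2 and the known concentrations, [Co²⁺]^2 in the numerator gives [Co²⁺] = 2.0 M.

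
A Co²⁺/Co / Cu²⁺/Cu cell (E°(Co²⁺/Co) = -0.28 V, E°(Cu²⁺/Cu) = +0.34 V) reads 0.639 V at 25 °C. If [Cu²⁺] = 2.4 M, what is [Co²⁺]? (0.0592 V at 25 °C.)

From the Nernst equation, log Q = n(E° − E)/0.0592 = 2(0.62 − 0.639)/0.0592 = -0.642, so Q = 0.228.
With Q = [Co²⁺]/[Cu²⁺] and the known concentrations, [Co²⁺] in the numerator gives [Co²⁺] = 0.55 M.

0.55 M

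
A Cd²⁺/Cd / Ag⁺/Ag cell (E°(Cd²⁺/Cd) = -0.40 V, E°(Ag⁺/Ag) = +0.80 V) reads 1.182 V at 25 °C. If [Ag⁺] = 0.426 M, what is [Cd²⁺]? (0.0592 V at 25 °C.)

From the Nernst equation, log Q = n(E° − E)/0.0592 = 2(1.20 − 1.182)/0.0592 = 0.608, so Q = 4.06.
With Q = [Cd²⁺]/[Ag⁺]^2 and the known concentrations, [Cd²⁺] in the numerator gives [Cd²⁺] = 0.74 M.

0.74 M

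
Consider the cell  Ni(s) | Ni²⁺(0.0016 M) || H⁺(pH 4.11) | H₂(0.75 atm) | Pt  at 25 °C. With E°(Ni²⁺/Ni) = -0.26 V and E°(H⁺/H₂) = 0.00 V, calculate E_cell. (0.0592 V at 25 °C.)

The hydrogen couple is the cathode, so E°_cell = 0.26 V; n = 2.
[H⁺] = 10^(−4.11) = 7.8 × 10^-5 M, and Q = [Ni²⁺]·P(H₂) / [H⁺]^2 = 1.99 × 10^5.
E = E° − (0.0592/2) log Q = 0.26 − (0.0592/2)(5.299) = 0.103 V.

0.10 V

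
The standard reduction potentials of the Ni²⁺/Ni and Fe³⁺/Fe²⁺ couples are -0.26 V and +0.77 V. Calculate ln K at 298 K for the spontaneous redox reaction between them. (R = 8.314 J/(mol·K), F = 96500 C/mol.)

E°_cell = +0.77 − (-0.26) = 1.03 V, with n = 2 electrons transferred.
At equilibrium E = 0, so the Nernst equation gives ln K = nFE°/RT = (2)(96500)(1.03)/((8.314)(298)) = 80.24.

ln K = 80.2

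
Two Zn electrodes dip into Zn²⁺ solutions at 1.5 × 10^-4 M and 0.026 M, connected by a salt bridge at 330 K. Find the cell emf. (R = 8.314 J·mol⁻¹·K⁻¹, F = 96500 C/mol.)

Both half-cells are Zn²⁺/Zn, so E°_cell = 0. The concentrated side is the cathode; the cell reaction moves Zn²⁺ from high to low concentration with n = 2.
Q = [Zn²⁺]_dilute/[Zn²⁺]_conc = 1.5 × 10^-4/0.026 = 0.00577.
E = 0 − (RT/nF) ln Q = −((8.314×330)/(2×96500))(-5.155) = 0.0733 V.

0.073 V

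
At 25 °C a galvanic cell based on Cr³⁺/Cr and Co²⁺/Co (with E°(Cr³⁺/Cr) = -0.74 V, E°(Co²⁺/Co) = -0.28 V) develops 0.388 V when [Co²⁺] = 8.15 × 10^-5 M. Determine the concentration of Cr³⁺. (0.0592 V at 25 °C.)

0.0033 M

From the Nernst equation, log Q = n(E° − E)/0.0592 = 6(0.46 − 0.388)/0.0592 = 7.297, so Q = 1.98 × 10^7.
With Q = [Cr³⁺]^2/[Co²⁺]^3 and the known concentrations, [Cr³⁺]^2 in the numerator gives [Cr³⁺] = 0.0033 M.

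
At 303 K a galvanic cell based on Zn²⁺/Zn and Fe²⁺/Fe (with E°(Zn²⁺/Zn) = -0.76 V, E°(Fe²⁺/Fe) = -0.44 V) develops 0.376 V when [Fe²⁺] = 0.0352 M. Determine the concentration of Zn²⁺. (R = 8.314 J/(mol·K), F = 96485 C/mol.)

From the Nernst equation, ln Q = nF(E° − E)/RT = 2×96485×(0.32 − 0.376)/(8.314×303) = -4.290, so Q = 0.0137.
With Q = [Zn²⁺]/[Fe²⁺] and the known concentrations, [Zn²⁺] in the numerator gives [Zn²⁺] = 4.8 × 10^-4 M.

4.8 × 10^-4 M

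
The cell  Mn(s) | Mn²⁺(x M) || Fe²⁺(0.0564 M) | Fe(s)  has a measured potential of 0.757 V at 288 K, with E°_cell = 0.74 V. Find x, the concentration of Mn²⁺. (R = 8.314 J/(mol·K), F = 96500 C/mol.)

From the Nernst equation, ln Q = nF(E° − E)/RT = 2×96500×(0.74 − 0.757)/(8.314×288) = -1.370, so Q = 0.254.
With Q = [Mn²⁺]/[Fe²⁺] and the known concentrations, [Mn²⁺] in the numerator gives [Mn²⁺] = 0.014 M.

0.014 M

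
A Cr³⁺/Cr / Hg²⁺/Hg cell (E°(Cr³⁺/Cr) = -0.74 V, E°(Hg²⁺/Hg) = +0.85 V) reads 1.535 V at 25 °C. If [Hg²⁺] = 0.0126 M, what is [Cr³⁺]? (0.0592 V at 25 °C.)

0.87 M

From the Nernst equation, log Q = n(E° − E)/0.0592 = 6(1.59 − 1.535)/0.0592 = 5.574, so Q = 3.75 × 10^5.
With Q = [Cr³⁺]^2/[Hg²⁺]^3 and the known concentrations, [Cr³⁺]^2 in the numerator gives [Cr³⁺] = 0.87 M.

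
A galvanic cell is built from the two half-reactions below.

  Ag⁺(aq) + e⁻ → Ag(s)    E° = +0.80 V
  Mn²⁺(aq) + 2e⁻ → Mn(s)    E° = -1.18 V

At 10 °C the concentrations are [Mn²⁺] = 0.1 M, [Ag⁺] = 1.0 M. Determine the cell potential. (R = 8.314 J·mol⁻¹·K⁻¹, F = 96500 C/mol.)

2.01 V

The Ag⁺/Ag couple has the higher reduction potential and acts as the cathode, so E°_cell = +0.80 − (-1.18) = 1.98 V.
Balancing electrons gives n = 2; the reaction quotient is Q = [Mn²⁺]/[Ag⁺]^2 = 0.100.
E = E° − (RT/nF) ln Q = 1.98 − (8.314×283)/(2×96500) × (-2.303) = 1.980 + 0.028 = 2.008 V.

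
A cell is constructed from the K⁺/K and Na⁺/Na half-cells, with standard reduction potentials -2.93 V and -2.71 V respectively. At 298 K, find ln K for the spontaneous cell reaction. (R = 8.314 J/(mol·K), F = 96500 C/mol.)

E°_cell = -2.71 − (-2.93) = 0.22 V, with n = 1 electron transferred.
At equilibrium E = 0, so the Nernst equation gives ln K = nFE°/RT = (1)(96500)(0.22)/((8.314)(298)) = 8.57.

ln K = 8.6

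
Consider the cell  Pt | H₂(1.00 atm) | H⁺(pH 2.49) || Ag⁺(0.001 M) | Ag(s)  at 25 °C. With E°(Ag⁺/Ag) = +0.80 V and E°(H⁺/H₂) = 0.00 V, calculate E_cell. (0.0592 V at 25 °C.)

The Ag⁺/Ag couple is the cathode, so E°_cell = 0.80 V; n = 2.
[H⁺] = 10^(−2.49) = 0.0032 M, and Q = [H⁺]^2 / ([Ag⁺]^2·P(H₂)) = 10.5.
E = E° − (0.0592/2) log Q = 0.80 − (0.0592/2)(1.020) = 0.770 V.

0.77 V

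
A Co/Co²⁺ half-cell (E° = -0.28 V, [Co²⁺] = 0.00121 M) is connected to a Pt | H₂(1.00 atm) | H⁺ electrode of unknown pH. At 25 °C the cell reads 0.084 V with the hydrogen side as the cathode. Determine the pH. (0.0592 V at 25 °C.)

E°_cell = 0.28 V and n = 2.
log Q = n(E° − E)/0.0592 = 2×(0.28 − 0.084)/0.0592 = 6.622.
With Q = [Co²⁺]·P(H₂) / [H⁺]^2, solving for [H⁺] gives log[H⁺] = -4.769, so pH = 4.77.

pH = 4.77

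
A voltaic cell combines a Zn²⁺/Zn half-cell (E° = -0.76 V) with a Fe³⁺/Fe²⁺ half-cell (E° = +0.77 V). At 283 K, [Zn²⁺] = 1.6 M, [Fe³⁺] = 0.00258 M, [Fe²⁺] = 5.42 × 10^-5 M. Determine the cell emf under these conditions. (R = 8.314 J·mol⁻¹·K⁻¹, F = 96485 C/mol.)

The Fe³⁺/Fe²⁺ couple has the higher reduction potential and acts as the cathode, so E°_cell = +0.77 − (-0.76) = 1.53 V.
Balancing electrons gives n = 2; the reaction quotient is Q = [Zn²⁺]·[Fe²⁺]^2/[Fe³⁺]^2 = 7.06 × 10^-4.
E = E° − (RT/nF) ln Q = 1.53 − (8.314×283)/(2×96485) × (-7.256) = 1.530 + 0.088 = 1.618 V.

1.62 V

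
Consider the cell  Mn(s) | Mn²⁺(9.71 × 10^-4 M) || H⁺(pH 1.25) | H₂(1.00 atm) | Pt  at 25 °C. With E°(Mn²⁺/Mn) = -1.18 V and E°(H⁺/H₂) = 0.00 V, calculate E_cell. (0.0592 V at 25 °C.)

1.20 V

The hydrogen couple is the cathode, so E°_cell = 1.18 V; n = 2.
[H⁺] = 10^(−1.25) = 0.056 M, and Q = [Mn²⁺]·P(H₂) / [H⁺]^2 = 0.307.
E = E° − (0.0592/2) log Q = 1.18 − (0.0592/2)(-0.513) = 1.195 V.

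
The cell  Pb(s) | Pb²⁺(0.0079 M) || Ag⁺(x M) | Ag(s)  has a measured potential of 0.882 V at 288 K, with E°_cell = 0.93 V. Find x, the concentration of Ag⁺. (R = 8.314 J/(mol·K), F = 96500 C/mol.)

0.013 M

From the Nernst equation, ln Q = nF(E° − E)/RT = 2×96500×(0.93 − 0.882)/(8.314×288) = 3.869, so Q = 47.9.
With Q = [Pb²⁺]/[Ag⁺]^2 and the known concentrations, [Ag⁺]^2 in the denominator gives [Ag⁺] = 0.013 M.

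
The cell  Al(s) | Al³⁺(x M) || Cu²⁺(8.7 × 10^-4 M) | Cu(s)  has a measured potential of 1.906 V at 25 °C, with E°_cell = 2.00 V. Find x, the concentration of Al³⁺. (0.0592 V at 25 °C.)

1.5 M

From the Nernst equation, log Q = n(E° − E)/0.0592 = 6(2.00 − 1.906)/0.0592 = 9.527, so Q = 3.37 × 10^9.
With Q = [Al³⁺]^2/[Cu²⁺]^3 and the known concentrations, [Al³⁺]^2 in the numerator gives [Al³⁺] = 1.5 M.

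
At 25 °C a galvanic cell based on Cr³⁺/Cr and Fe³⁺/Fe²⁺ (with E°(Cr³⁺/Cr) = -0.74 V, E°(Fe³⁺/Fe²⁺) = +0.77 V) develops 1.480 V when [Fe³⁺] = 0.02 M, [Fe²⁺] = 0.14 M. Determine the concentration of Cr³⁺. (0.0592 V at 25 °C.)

From the Nernst equation, log Q = n(E° − E)/0.0592 = 3(1.51 − 1.480)/0.0592 = 1.520, so Q = 33.1.
With Q = [Cr³⁺]·[Fe²⁺]^3/[Fe³⁺]^3 and the known concentrations, [Cr³⁺] in the numerator gives [Cr³⁺] = 0.097 M.

0.097 M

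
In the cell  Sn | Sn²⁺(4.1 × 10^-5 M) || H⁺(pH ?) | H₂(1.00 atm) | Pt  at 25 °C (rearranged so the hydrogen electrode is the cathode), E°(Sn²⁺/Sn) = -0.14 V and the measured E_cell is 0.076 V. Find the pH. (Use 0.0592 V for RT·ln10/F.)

E°_cell = 0.14 V and n = 2.
log Q = n(E° − E)/0.0592 = 2×(0.14 − 0.076)/0.0592 = 2.162.
With Q = [Sn²⁺]·P(H₂) / [H⁺]^2, solving for [H⁺] gives log[H⁺] = -3.275, so pH = 3.27.

pH = 3.27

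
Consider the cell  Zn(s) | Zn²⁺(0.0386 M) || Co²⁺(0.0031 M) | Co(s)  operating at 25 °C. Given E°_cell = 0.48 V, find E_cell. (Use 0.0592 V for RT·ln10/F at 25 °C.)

0.448 V

Balancing electrons gives n = 2; the reaction quotient is Q = [Zn²⁺]/[Co²⁺] = 12.5.
At 25 °C, E = E° − (0.0592/n) log Q = 0.48 − (0.0592/2)(1.095) = 0.480 − 0.032 = 0.448 V.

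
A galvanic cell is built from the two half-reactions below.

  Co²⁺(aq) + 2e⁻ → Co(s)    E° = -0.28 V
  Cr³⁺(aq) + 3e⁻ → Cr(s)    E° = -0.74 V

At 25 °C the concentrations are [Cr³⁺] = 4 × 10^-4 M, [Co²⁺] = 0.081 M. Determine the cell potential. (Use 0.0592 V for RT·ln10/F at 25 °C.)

The Co²⁺/Co couple has the higher reduction potential and acts as the cathode, so E°_cell = -0.28 − (-0.74) = 0.46 V.
Balancing electrons gives n = 6; the reaction quotient is Q = [Cr³⁺]^2/[Co²⁺]^3 = 3.01 × 10^-4.
At 25 °C, E = E° − (0.0592/n) log Q = 0.46 − (0.0592/6)(-3.521) = 0.460 + 0.035 = 0.495 V.

0.495 V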